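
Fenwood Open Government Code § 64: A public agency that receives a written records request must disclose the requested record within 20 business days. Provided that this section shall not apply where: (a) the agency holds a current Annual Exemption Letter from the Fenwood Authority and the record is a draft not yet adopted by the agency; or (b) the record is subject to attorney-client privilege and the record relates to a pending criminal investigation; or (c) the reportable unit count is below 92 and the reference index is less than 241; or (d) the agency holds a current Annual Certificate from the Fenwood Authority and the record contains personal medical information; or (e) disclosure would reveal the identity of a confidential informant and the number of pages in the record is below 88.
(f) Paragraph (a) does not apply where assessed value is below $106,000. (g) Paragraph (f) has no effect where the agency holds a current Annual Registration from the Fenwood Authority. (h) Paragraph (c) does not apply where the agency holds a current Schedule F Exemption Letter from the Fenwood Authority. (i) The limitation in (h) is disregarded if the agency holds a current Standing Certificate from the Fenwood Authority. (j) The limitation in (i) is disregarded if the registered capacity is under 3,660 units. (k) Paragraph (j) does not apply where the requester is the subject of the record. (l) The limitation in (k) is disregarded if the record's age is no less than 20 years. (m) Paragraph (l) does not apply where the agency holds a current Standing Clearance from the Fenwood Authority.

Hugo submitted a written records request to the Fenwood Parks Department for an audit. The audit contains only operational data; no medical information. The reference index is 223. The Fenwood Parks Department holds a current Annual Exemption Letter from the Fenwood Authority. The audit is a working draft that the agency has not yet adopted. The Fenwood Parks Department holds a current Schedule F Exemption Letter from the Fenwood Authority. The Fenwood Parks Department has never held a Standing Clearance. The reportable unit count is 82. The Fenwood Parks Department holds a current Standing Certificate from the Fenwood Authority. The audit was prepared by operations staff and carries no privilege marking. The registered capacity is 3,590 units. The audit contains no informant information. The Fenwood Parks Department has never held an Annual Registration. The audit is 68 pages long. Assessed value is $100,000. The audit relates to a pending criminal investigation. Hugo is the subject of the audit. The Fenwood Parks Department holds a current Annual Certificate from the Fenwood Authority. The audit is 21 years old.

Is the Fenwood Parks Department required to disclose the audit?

Exception (a)'s conditions are all satisfied: a current Annual Exemption Letter is held; the audit is an unadopted draft. However, paragraphs (f)–(g) must be considered: (f) is triggered — assessed value is $100,000, below the $106,000 limit. (g) does not operate here (there is no Annual Registration in force), so (f) stands. So (a) is unavailable.
Exception (b) fails — the audit carries no privilege marking.
Exception (c): the reportable unit count is 82, below the 92 limit; the reference index is 223, less than the 241 limit — every condition holds. But: (h) operates against (c): a current Schedule F Exemption Letter is held. (i) would limit (h) — a current Standing Certificate is held — but (j) sets (i) aside: (j) is engaged — the registered capacity is 3,590 units, under the 3,660 units limit. (k) is engaged (Hugo is the subject of the audit), but is set aside by (l): (l) applies — the record's age is 21 years, meeting the 20 years threshold. (m), which would lift (l), is inapplicable — the Standing Clearance is not current. (c) is therefore removed.
Exception (d) requires that the record contains personal medical information; but the audit contains only operational data, so (d) is unavailable.
Exception (e) requires that disclosure would reveal the identity of a confidential informant; but the audit contains no informant information, so (e) is unavailable.
Every exception is unavailable, so the rule governs.

Yes — the Fenwood Parks Department must disclose the audit.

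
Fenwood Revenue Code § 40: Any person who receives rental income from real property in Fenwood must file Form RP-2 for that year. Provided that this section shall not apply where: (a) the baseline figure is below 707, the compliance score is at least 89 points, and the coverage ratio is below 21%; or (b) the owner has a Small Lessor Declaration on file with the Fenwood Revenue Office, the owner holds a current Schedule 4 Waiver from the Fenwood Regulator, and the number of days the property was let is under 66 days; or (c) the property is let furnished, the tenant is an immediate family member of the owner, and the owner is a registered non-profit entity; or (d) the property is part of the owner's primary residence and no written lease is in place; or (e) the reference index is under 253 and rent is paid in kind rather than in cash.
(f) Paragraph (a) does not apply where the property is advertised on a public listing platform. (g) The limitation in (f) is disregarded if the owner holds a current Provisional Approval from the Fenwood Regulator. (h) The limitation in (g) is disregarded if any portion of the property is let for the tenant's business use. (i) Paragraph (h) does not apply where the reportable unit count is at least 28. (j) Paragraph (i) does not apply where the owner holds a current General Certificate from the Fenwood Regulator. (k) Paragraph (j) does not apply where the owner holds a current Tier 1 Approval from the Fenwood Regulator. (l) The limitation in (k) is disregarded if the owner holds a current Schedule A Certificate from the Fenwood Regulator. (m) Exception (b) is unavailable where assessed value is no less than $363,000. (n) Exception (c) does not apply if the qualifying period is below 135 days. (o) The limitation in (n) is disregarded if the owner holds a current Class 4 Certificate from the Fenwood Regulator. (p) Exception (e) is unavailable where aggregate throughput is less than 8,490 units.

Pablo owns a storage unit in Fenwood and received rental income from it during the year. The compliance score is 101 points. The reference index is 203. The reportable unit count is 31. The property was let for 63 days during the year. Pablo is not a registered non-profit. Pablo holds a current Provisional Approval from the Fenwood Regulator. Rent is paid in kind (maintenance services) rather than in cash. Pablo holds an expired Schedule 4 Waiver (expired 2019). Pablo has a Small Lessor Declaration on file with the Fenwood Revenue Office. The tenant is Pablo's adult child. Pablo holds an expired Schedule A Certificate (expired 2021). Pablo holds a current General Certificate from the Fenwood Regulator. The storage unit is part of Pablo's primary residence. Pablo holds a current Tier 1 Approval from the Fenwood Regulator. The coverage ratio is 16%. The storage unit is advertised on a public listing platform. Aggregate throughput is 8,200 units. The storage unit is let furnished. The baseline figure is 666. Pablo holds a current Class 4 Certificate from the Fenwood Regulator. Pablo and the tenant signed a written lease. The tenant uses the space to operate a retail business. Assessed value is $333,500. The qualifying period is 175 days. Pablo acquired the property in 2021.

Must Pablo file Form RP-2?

All of (a)'s requirements are met (the baseline figure is 666, below the 707 limit; the compliance score is 101 points, meeting the 89 points threshold; the coverage ratio is 16%, below the 21% limit). Under paragraphs (f)–(l): (f) is triggered (the property is publicly advertised), but is set aside by (g): (g) is triggered — a current Provisional Approval is held. (h) would limit (g) — the space is let for business use — but (i) sets (h) aside: (i) operates against (h): the reportable unit count is 31, meeting the 28 threshold. (j) would limit (i) — a current General Certificate is held — but (k) sets (j) aside: (k) operates — a current Tier 1 Approval is held. (l) is not engaged (the Schedule A Certificate is not current), so (k) stands. Exception (a) stands.
Exception (b) fails — there is no Schedule 4 Waiver in force.
Exception (c) fails — Pablo is not a registered non-profit.
Exception (d) does not apply: a written lease is in place.
Exception (e) is satisfied on its face — the reference index is 203, under the 253 limit; rent is paid in kind. Turning to paragraph (p): (p) operates — aggregate throughput is 8,200 units, less than the 8,490 units limit. Exception (e) does not apply.

No — exception (a) applies; Pablo is not required to file Form RP-2.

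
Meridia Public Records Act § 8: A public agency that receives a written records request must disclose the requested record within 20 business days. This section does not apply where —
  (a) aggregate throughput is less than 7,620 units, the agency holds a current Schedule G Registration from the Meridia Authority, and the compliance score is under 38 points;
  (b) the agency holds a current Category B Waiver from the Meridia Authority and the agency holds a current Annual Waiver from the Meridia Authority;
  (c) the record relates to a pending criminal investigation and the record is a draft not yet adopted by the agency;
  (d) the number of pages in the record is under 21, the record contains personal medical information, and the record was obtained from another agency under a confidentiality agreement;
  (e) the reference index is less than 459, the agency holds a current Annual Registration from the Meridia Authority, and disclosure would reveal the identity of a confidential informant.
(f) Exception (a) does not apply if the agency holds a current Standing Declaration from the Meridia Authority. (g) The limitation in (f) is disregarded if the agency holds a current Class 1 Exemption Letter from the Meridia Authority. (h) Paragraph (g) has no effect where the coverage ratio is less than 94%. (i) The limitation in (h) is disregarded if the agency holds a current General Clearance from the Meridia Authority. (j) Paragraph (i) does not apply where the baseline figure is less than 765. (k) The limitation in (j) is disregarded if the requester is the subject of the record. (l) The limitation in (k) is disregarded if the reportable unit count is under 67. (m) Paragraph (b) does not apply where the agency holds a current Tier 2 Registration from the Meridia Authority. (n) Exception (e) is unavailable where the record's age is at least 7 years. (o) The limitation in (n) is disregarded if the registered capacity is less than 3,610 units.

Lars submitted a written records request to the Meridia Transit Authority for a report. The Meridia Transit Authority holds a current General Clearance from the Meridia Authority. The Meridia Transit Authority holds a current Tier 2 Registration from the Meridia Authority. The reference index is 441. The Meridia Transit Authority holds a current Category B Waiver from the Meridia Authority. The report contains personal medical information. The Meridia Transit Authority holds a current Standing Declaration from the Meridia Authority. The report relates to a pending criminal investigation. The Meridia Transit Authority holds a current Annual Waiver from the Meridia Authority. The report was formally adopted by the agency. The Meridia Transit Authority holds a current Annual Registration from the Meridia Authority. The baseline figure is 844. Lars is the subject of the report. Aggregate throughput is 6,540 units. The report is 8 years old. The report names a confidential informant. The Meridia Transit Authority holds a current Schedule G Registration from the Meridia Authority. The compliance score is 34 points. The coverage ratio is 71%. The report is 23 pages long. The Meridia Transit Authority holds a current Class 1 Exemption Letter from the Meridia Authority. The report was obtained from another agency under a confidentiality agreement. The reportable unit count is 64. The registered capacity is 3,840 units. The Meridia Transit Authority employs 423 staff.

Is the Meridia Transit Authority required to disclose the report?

No — exception (a) applies; the Meridia Transit Authority is not required to disclose the report.

Exception (a) is satisfied on its face — aggregate throughput is 6,540 units, less than the 7,620 units limit; a current Schedule G Registration is held; the compliance score is 34 points, under the 38 points limit. Applying paragraphs (f)–(l): (f) is triggered (a current Standing Declaration is held), but yields to (g): (g) is triggered — a current Class 1 Exemption Letter is held. (h) applies (the coverage ratio is 71%, less than the 94% limit), but is set aside by (i): (i) operates against (h): a current General Clearance is held. (j) does not operate here (the baseline figure is 844, not less than 765), so (i) stands. Exception (a) stands.
Exception (b): a current Category B Waiver is held; a current Annual Waiver is held — every condition holds. Turning to paragraph (m): (m) operates against (b): a current Tier 2 Registration is held. Exception (b) does not apply.
Exception (c) fails — the report has been formally adopted.
Exception (d) fails — the number of pages in the record is 23, not under 21.
Exception (e)'s conditions are all satisfied: the reference index is 441, less than the 459 limit; a current Annual Registration is held; the report names a confidential informant. But applying paragraphs (n)–(o): (n) operates against (e): the record's age is 8 years, meeting the 7 years threshold. (o), which would lift (n), does not operate here — the registered capacity is 3,840 units, not less than 3,610 units. Exception (e) does not apply.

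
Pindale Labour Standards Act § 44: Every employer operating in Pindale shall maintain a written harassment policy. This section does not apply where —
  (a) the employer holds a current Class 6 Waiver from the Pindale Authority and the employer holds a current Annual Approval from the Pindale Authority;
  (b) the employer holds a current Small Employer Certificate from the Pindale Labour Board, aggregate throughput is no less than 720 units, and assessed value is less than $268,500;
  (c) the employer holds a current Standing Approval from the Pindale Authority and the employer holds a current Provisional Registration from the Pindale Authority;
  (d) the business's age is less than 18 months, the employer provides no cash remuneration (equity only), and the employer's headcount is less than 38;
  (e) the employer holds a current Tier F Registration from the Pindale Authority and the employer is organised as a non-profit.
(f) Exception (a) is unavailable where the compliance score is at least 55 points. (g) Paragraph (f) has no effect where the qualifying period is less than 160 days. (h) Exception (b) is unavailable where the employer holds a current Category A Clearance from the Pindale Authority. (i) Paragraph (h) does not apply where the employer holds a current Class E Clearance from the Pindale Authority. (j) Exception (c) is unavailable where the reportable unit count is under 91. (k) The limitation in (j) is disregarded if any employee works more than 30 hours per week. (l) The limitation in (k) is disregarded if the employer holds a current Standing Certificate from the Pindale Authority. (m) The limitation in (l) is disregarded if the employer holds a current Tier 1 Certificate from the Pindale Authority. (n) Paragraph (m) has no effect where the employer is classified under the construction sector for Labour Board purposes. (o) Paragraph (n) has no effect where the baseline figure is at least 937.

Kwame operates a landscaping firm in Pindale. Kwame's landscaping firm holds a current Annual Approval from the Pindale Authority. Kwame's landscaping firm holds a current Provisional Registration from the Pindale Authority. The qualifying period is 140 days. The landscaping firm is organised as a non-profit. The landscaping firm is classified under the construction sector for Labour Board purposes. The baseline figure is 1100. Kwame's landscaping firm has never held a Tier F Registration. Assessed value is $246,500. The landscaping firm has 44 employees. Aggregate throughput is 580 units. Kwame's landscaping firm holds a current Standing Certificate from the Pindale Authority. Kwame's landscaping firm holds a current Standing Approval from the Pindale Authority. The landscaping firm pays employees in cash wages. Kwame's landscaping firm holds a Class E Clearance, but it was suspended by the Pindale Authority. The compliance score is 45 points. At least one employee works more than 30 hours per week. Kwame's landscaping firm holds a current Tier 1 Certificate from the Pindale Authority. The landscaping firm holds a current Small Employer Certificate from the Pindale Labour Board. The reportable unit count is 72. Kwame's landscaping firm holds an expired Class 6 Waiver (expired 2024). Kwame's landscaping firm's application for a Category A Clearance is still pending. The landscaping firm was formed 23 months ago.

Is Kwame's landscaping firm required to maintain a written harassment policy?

No — exception (c) applies; Kwame's landscaping firm is not required to maintain a written harassment policy.

Exception (a) requires that the employer holds a current Class 6 Waiver from the Pindale Authority; but the Class 6 Waiver is not current, so (a) is unavailable.
Exception (b) fails — aggregate throughput is 580 units, short of 720 units.
All of (c)'s requirements are met (a current Standing Approval is held; a current Provisional Registration is held). Applying paragraphs (j)–(o): (j) operates (the reportable unit count is 72, under the 91 limit), but is itself disapplied by (k): (k) operates against (j): at least one employee exceeds 30 hours/week. (l) would limit (k) — a current Standing Certificate is held — but (m) sets (l) aside: (m) operates against (l): a current Tier 1 Certificate is held. (n) applies (the landscaping firm is classified under the construction sector), but is itself disapplied by (o): (o) operates against (n): the baseline figure is 1,100, meeting the 937 threshold. Exception (c) stands.
Exception (d) fails — the business's age is 23 months, not less than 18 months.
Exception (e) fails — there is no Tier F Registration in force.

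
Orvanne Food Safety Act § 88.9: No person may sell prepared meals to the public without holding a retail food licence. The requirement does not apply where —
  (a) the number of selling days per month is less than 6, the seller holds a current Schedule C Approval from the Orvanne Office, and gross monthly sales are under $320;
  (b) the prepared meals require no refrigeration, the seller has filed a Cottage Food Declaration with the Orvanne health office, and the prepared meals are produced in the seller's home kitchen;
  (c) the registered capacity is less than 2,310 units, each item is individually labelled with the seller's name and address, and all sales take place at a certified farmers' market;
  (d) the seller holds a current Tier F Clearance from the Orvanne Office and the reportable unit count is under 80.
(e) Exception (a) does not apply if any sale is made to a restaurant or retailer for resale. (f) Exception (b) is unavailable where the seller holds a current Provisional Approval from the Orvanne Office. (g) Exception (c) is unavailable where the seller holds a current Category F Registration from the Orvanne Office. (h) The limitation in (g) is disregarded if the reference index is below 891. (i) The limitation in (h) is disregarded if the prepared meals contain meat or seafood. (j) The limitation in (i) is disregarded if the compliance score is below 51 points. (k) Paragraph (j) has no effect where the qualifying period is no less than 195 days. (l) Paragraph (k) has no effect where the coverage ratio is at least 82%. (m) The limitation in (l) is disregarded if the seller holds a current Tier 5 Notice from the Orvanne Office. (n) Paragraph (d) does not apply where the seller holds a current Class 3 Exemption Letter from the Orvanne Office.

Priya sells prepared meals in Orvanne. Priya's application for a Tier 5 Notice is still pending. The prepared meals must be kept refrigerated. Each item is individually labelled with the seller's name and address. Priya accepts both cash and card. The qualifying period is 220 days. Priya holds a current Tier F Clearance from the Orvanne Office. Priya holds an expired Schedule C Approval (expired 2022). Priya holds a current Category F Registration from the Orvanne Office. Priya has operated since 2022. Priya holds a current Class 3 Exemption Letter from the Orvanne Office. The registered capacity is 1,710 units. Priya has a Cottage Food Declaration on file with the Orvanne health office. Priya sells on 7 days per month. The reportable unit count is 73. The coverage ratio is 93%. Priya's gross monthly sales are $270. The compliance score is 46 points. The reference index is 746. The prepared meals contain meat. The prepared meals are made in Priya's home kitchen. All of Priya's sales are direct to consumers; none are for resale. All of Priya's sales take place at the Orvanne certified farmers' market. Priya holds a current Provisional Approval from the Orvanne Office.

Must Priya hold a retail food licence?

Exception (a) does not apply: the number of selling days per month is 7, not less than 6.
Exception (b) does not apply: the prepared meals require refrigeration.
Exception (c)'s conditions are all satisfied: the registered capacity is 1,710 units, less than the 2,310 units limit; items are individually labelled; all sales are at a certified farmers' market. Under paragraphs (g)–(m): (g) is engaged (a current Category F Registration is held), but yields to (h): (h) operates against (g): the reference index is 746, below the 891 limit. (i) would limit (h) — the prepared meals contain meat — but (j) sets (i) aside: (j) operates — the compliance score is 46 points, below the 51 points limit. (k) is triggered (the qualifying period is 220 days, meeting the 195 days threshold), but is displaced by (l): (l) operates against (k): the coverage ratio is 93%, meeting the 82% threshold. (m), which would lift (l), does not operate here — no current Tier 5 Notice is held. Exception (c) stands.
Exception (d)'s conditions are all satisfied: a current Tier F Clearance is held; the reportable unit count is 73, under the 80 limit. However, paragraph (n) must be considered: (n) is engaged — a current Class 3 Exemption Letter is held. (d) is therefore removed.

No — exception (c) applies; Priya is not required to hold a retail food licence.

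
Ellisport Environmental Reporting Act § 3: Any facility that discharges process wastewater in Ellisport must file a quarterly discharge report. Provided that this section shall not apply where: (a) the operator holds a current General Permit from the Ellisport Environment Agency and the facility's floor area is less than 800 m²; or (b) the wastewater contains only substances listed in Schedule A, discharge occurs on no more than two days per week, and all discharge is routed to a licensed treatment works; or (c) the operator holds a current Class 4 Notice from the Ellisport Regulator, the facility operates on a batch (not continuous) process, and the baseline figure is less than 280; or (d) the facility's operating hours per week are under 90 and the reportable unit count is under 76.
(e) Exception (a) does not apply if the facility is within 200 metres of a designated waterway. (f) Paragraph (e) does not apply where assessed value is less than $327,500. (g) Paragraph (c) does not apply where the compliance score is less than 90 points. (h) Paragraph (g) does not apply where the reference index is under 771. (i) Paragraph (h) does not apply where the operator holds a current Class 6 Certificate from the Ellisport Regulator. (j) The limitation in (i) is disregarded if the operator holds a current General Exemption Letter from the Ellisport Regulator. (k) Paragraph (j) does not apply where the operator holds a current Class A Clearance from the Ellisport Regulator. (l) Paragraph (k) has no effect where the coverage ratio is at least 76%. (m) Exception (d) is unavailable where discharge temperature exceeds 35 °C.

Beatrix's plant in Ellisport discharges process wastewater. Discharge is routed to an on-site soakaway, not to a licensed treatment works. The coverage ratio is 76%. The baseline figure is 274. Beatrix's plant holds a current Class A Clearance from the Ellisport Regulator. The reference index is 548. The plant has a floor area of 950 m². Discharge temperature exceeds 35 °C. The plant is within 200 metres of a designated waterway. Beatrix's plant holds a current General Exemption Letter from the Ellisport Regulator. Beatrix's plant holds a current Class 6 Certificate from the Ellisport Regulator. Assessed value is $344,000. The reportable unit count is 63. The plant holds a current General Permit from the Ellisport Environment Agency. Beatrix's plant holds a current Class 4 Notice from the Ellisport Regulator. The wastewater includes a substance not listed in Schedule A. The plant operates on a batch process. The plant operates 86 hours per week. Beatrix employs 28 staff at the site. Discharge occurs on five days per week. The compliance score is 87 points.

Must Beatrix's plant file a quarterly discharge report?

No — exception (c) applies; Beatrix's plant is not required to file a quarterly discharge report.

Exception (a) requires that the facility's floor area is less than 800 m²; but the facility's floor area is 950 m², not less than 800 m², so (a) is unavailable.
Exception (b) requires that the wastewater contains only substances listed in Schedule A; but the wastewater includes a non-Schedule-A substance, so (b) is unavailable.
All of (c)'s requirements are met (a current Class 4 Notice is held; the facility operates on a batch process; the baseline figure is 274, less than the 280 limit). Under paragraphs (g)–(l): (g) is engaged (the compliance score is 87 points, less than the 90 points limit), but is set aside by (h): (h) operates against (g): the reference index is 548, under the 771 limit. (i) operates (a current Class 6 Certificate is held), but is displaced by (j): (j) is engaged — a current General Exemption Letter is held. (k) would limit (j) — a current Class A Clearance is held — but (l) sets (k) aside: (l) operates against (k): the coverage ratio is 76%, meeting the 76% threshold. (c) remains available.
Exception (d) is satisfied on its face — the facility's operating hours per week are 86, under the 90 limit; the reportable unit count is 63, under the 76 limit. But: (m) operates against (d): discharge temperature exceeds 35 °C. So (d) is unavailable.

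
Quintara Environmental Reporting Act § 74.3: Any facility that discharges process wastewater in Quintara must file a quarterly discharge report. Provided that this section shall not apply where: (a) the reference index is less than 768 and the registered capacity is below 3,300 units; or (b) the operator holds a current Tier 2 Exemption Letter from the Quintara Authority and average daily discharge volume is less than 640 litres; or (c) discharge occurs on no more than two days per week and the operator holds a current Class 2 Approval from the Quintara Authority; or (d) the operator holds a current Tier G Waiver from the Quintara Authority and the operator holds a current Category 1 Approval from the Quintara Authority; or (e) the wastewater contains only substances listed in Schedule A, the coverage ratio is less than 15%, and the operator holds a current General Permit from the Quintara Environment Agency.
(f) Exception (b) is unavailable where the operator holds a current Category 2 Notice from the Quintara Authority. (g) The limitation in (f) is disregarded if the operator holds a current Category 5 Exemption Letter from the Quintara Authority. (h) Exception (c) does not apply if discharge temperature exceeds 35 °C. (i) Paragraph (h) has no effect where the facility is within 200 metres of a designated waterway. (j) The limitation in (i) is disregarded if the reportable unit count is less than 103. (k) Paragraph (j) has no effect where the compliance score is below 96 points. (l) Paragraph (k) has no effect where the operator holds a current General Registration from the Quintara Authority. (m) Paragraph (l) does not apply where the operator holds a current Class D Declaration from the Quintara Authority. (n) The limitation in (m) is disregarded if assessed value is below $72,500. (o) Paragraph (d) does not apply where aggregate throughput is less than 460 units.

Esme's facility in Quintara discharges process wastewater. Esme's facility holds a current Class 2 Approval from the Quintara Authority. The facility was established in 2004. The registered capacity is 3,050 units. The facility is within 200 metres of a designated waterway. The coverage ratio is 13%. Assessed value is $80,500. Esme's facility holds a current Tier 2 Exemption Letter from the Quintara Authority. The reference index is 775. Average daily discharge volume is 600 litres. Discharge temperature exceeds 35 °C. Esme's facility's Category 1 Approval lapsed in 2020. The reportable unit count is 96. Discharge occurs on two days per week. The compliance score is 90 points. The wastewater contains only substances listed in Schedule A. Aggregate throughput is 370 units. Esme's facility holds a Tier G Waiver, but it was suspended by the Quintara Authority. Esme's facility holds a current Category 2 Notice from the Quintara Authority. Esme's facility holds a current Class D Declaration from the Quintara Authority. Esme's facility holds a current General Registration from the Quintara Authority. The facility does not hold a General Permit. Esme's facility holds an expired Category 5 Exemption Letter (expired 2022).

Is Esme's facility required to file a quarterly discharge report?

Exception (a) does not apply: the reference index is 775, not less than 768.
Exception (b): a current Tier 2 Exemption Letter is held; average daily discharge volume is 600 litres, less than the 640 litres limit — every condition holds. However, paragraphs (f)–(g) must be considered: (f) operates against (b): a current Category 2 Notice is held. (g), which would lift (f), does not operate here — the Category 5 Exemption Letter is not current. Exception (b) does not apply.
All of (c)'s requirements are met (discharge occurs on no more than two days per week; a current Class 2 Approval is held). As to paragraphs (h)–(n): (h) applies (discharge temperature exceeds 35 °C), but is overridden by (i): (i) is triggered — the facility is within 200 m of a designated waterway. (j) would limit (i) — the reportable unit count is 96, less than the 103 limit — but (k) sets (j) aside: (k) operates against (j): the compliance score is 90 points, below the 96 points limit. (l) is triggered (a current General Registration is held), but yields to (m): (m) operates against (l): a current Class D Declaration is held. (n), which would lift (m), is not triggered — assessed value is $80,500, not below $72,500. So (c) applies.
Exception (d) requires that the operator holds a current Tier G Waiver from the Quintara Authority; but no current Tier G Waiver is held, so (d) is unavailable.
Exception (e) does not apply: no General Permit is held.

No — exception (c) applies; Esme's facility is not required to file a quarterly discharge report.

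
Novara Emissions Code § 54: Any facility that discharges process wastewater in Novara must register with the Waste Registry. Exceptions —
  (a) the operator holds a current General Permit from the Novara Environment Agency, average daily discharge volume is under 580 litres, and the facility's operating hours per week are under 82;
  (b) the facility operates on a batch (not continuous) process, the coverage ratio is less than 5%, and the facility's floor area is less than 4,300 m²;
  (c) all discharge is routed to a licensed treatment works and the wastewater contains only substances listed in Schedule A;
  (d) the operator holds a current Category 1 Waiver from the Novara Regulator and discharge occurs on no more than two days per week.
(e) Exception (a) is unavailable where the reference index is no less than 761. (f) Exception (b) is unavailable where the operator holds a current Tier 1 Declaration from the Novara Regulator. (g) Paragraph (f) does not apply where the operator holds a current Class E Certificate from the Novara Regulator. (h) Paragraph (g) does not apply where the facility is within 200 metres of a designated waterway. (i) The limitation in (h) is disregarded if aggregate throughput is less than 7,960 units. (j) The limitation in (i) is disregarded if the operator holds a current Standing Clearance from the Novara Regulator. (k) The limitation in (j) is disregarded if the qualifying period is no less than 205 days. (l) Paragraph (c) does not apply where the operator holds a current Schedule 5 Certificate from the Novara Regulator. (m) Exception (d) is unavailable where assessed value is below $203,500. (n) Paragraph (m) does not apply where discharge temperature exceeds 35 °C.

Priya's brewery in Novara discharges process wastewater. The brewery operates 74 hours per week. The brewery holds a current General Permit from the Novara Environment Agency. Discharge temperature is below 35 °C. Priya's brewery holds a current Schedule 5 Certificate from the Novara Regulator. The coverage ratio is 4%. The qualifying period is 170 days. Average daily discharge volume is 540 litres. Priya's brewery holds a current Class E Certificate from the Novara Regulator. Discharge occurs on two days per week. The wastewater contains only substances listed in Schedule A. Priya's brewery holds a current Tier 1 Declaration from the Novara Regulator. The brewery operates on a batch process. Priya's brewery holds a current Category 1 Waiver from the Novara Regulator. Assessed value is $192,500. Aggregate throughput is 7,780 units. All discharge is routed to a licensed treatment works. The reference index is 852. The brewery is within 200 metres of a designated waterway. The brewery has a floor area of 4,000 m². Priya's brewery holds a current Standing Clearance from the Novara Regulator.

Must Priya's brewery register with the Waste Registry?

Exception (a) is satisfied on its face — a current General Permit is held; average daily discharge volume is 540 litres, under the 580 litres limit; the facility's operating hours per week are 74, under the 82 limit. But: (e) operates against (a): the reference index is 852, meeting the 761 threshold. So (a) is unavailable.
All of (b)'s requirements are met (the facility operates on a batch process; the coverage ratio is 4%, less than the 5% limit; the facility's floor area is 4,000 m², less than the 4,300 m² limit). However, paragraphs (f)–(k) must be considered: (f) applies — a current Tier 1 Declaration is held. (g) is triggered (a current Class E Certificate is held), but is set aside by (h): (h) operates against (g): the brewery is within 200 m of a designated waterway. (i) operates (aggregate throughput is 7,780 units, less than the 7,960 units limit), but is set aside by (j): (j) applies — a current Standing Clearance is held. (k), which would lift (j), does not operate here — the qualifying period is 170 days, short of 205 days. Exception (b) does not apply.
All of (c)'s requirements are met (discharge is routed to a licensed treatment works; the wastewater is Schedule-A-only). But applying paragraph (l): (l) is triggered — a current Schedule 5 Certificate is held. (c) is therefore removed.
Exception (d): a current Category 1 Waiver is held; discharge occurs on no more than two days per week — every condition holds. But applying paragraphs (m)–(n): (m) is triggered — assessed value is $192,500, below the $203,500 limit. (n) is not engaged (discharge temperature is below 35 °C), so (m) stands. So (d) is unavailable.
Every exception is unavailable, so the rule governs.

Yes — Priya's brewery must register with the Waste Registry.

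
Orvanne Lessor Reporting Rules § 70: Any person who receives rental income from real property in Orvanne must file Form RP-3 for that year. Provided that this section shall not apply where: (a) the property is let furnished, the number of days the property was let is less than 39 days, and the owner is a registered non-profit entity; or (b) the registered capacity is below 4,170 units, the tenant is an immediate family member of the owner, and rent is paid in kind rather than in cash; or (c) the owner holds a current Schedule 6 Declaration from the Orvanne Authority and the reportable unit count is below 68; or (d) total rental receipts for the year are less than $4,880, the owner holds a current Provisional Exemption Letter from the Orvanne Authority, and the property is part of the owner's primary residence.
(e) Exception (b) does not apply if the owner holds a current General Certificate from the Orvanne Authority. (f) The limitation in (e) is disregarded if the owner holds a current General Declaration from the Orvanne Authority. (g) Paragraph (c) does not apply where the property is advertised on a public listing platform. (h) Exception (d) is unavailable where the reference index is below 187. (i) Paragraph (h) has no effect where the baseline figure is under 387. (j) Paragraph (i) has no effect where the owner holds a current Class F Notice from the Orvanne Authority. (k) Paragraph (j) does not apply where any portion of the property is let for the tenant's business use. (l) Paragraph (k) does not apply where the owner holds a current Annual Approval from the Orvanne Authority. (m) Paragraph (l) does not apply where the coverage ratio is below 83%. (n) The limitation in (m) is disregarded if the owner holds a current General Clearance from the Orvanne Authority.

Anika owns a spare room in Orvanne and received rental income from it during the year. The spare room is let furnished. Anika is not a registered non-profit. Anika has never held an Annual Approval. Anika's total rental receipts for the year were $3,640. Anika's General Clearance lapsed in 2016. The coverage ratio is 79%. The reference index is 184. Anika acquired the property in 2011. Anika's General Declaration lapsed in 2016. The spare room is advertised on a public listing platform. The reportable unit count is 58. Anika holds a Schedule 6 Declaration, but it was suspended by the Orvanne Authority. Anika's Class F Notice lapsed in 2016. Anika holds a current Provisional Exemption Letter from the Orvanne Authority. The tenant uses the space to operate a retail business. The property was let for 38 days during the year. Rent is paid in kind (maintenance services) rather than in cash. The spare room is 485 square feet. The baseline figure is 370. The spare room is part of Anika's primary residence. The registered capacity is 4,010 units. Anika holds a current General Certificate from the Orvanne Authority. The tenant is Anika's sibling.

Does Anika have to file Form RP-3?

No — exception (d) applies; Anika is not required to file Form RP-3.

Exception (a) does not apply: Anika is not a registered non-profit.
Exception (b)'s conditions are all satisfied: the registered capacity is 4,010 units, below the 4,170 units limit; the tenant is an immediate family member; rent is paid in kind. But: (e) operates against (b): a current General Certificate is held. (f) is inapplicable (no current General Declaration is held), so (e) stands. Exception (b) does not apply.
Exception (c) fails — the Schedule 6 Declaration is not current.
Exception (d) is satisfied on its face — total rental receipts for the year are $3,640, less than the $4,880 limit; a current Provisional Exemption Letter is held; the spare room is part of the primary residence. As to paragraphs (h)–(n): (h) would limit (d) — the reference index is 184, below the 187 limit — but (i) sets (h) aside: (i) operates against (h): the baseline figure is 370, under the 387 limit. (j) is not engaged (there is no Class F Notice in force), so (i) stands. Exception (d) stands.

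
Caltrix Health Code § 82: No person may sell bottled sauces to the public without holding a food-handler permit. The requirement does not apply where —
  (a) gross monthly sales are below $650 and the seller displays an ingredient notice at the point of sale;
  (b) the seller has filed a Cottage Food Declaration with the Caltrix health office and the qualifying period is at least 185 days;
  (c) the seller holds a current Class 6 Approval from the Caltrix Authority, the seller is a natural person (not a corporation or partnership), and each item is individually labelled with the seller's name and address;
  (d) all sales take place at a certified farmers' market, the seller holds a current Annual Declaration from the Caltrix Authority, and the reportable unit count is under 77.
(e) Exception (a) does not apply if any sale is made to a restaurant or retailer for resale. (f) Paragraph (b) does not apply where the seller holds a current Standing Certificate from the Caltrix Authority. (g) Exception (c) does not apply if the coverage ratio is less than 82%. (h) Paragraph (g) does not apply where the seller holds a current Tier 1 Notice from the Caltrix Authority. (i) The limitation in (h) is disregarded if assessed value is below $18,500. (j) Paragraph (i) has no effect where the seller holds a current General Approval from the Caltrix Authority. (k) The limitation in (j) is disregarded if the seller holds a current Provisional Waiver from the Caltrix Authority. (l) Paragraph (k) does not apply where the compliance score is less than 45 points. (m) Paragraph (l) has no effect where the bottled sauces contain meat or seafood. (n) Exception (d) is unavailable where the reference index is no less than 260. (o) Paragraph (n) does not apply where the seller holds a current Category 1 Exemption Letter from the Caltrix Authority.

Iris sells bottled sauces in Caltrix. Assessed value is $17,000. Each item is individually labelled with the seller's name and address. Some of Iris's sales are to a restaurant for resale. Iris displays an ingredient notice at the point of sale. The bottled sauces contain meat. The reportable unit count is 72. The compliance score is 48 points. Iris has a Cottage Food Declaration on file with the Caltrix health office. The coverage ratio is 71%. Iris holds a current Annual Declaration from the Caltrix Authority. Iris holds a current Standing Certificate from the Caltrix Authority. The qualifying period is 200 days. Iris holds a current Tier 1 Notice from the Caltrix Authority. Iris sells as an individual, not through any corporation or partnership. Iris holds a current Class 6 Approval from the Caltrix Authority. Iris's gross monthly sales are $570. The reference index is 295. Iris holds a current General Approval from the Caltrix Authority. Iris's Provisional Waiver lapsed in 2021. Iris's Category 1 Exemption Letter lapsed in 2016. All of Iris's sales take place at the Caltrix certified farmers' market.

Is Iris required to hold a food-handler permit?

All of (a)'s requirements are met (gross monthly sales are $570, below the $650 limit; an ingredient notice is displayed). However, paragraph (e) must be considered: (e) is engaged — some sales are to a restaurant for resale. (a) is therefore removed.
Exception (b)'s conditions are all satisfied: a Cottage Food Declaration is on file; the qualifying period is 200 days, meeting the 185 days threshold. But applying paragraph (f): (f) operates — a current Standing Certificate is held. So (b) is unavailable.
Exception (c) is satisfied on its face — a current Class 6 Approval is held; the seller is a natural person; items are individually labelled. Considering the limiting provisions: (g) would limit (c) — the coverage ratio is 71%, less than the 82% limit — but (h) sets (g) aside: (h) operates against (g): a current Tier 1 Notice is held. (i) would limit (h) — assessed value is $17,000, below the $18,500 limit — but (j) sets (i) aside: (j) applies — a current General Approval is held. (k), which would lift (j), is not engaged — there is no Provisional Waiver in force. So (c) applies.
Exception (d)'s conditions are all satisfied: all sales are at a certified farmers' market; a current Annual Declaration is held; the reportable unit count is 72, under the 77 limit. Turning to paragraphs (n)–(o): (n) is triggered — the reference index is 295, meeting the 260 threshold. (o) is not triggered (there is no Category 1 Exemption Letter in force), so (n) stands. (d) is therefore removed.

No — exception (c) applies; Iris is not required to hold a food-handler permit.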